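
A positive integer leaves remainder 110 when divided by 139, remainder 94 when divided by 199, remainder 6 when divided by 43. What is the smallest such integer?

The moduli are pairwise coprime; N = 139·199·43 = 1189423.
N/139 = 8557; 8557 ≡ 78 (mod 139); 78·41 ≡ 1, so inverse 41.
N/199 = 5977; 5977 ≡ 7 (mod 199); 7·57 ≡ 1, so inverse 57.
N/43 = 27661; 27661 ≡ 12 (mod 43); 12·18 ≡ 1, so inverse 18.
a ≡ 110·8557·41 + 94·5977·57 + 6·27661·18 = 73604224.
73604224 mod 1189423 = 1049421.

1049421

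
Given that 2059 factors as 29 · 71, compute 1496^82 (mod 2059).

Mod 29: 1496 ≡ 17; by Fermat, exponent reduces to 82 mod 28 = 26; 17^26 ≡ 28 (mod 29).
Mod 71: 1496 ≡ 5; by Fermat, exponent reduces to 82 mod 70 = 12; 5^12 ≡ 25 (mod 71).
Combine by CRT: x ≡ 28 (mod 29), x ≡ 25 (mod 71) ⇒ x ≡ 1942 (mod 2059).

1942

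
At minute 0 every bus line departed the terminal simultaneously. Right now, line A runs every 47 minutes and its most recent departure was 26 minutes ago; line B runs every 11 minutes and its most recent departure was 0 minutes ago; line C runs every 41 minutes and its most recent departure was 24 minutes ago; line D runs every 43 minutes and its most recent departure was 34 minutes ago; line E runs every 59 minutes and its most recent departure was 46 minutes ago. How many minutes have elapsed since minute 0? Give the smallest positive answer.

The moduli are pairwise coprime; N = 47·11·41·43·59 = 53776789.
N/47 = 1144187; 1144187 ≡ 19 (mod 47); 19·5 ≡ 1, so inverse 5.
N/11 = 4888799; 4888799 ≡ 3 (mod 11); 3·4 ≡ 1, so inverse 4.
N/41 = 1311629; 1311629 ≡ 39 (mod 41); 39·20 ≡ 1, so inverse 20.
N/43 = 1250623; 1250623 ≡ 11 (mod 43); 11·4 ≡ 1, so inverse 4.
N/59 = 911471; 911471 ≡ 39 (mod 59); 39·56 ≡ 1, so inverse 56.
t ≡ 26·1144187·5 + 0·4888799·4 + 24·1311629·20 + 34·1250623·4 + 46·911471·56 = 3296360254.
3296360254 mod 53776789 = 15976125.

15976125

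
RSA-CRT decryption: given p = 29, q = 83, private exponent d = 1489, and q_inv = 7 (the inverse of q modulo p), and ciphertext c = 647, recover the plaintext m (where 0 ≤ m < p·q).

d_p = d mod (p−1) = 1489 mod 28 = 5; d_q = d mod (q−1) = 13.
m₁ = c^(d_p) mod p: c ≡ 9 (mod 29), and 9^5 mod 29 = 5.
m₂ = c^(d_q) mod q: c ≡ 66 (mod 83), and 66^13 mod 83 = 80.
h = q_inv·(m₁ − m₂) mod p = 7·(5 − 80) mod 29 = 26.
m = m₂ + h·q = 80 + 26·83 = 2238.

2238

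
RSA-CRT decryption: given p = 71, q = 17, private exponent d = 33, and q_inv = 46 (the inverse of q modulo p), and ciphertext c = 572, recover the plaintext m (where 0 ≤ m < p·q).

963

d_p = d mod (p−1) = 33 mod 70 = 33; d_q = d mod (q−1) = 1.
m₁ = c^(d_p) mod p: c ≡ 4 (mod 71), and 4^33 mod 71 = 40.
m₂ = c^(d_q) mod q: c ≡ 11 (mod 17), and 11^1 mod 17 = 11.
h = q_inv·(m₁ − m₂) mod p = 46·(40 − 11) mod 71 = 56.
m = m₂ + h·q = 11 + 56·17 = 963.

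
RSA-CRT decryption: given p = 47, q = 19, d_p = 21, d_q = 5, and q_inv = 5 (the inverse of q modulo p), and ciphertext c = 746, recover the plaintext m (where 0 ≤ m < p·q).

218

m₁ = c^(d_p) mod p: c ≡ 41 (mod 47), and 41^21 mod 47 = 30.
m₂ = c^(d_q) mod q: c ≡ 5 (mod 19), and 5^5 mod 19 = 9.
h = q_inv·(m₁ − m₂) mod p = 5·(30 − 9) mod 47 = 11.
m = m₂ + h·q = 9 + 11·19 = 218.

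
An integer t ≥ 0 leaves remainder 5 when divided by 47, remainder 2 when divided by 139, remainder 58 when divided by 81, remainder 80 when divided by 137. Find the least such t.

29845804

The moduli are pairwise coprime; N = 47·139·81·137 = 72496701.
N/47 = 1542483; 1542483 ≡ 37 (mod 47); 37·14 ≡ 1, so inverse 14.
N/139 = 521559; 521559 ≡ 31 (mod 139); 31·9 ≡ 1, so inverse 9.
N/81 = 895021; 895021 ≡ 52 (mod 81); 52·67 ≡ 1, so inverse 67.
N/137 = 529173; 529173 ≡ 79 (mod 137); 79·111 ≡ 1, so inverse 111.
t ≡ 5·1542483·14 + 2·521559·9 + 58·895021·67 + 80·529173·111 = 8294469718.
8294469718 mod 72496701 = 29845804.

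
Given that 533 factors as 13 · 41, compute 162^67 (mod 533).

241

Mod 13: 162 ≡ 6; by Fermat, exponent reduces to 67 mod 12 = 7; 6^7 ≡ 7 (mod 13).
Mod 41: 162 ≡ 39; by Fermat, exponent reduces to 67 mod 40 = 27; 39^27 ≡ 36 (mod 41).
Combine by CRT: x ≡ 7 (mod 13), x ≡ 36 (mod 41) ⇒ x ≡ 241 (mod 533).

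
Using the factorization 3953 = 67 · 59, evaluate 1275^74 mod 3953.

256

Mod 67: 1275 ≡ 2; by Fermat, exponent reduces to 74 mod 66 = 8; 2^8 ≡ 55 (mod 67).
Mod 59: 1275 ≡ 36; by Fermat, exponent reduces to 74 mod 58 = 16; 36^16 ≡ 20 (mod 59).
Combine by CRT: x ≡ 55 (mod 67), x ≡ 20 (mod 59) ⇒ x ≡ 256 (mod 3953).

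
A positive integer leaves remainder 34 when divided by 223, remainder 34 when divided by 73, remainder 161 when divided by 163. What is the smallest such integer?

The moduli are pairwise coprime; M = 223·73·163 = 2653477.
M/223 = 11899; 11899 ≡ 80 (mod 223); 80·92 ≡ 1, so inverse 92.
M/73 = 36349; 36349 ≡ 68 (mod 73); 68·29 ≡ 1, so inverse 29.
M/163 = 16279; 16279 ≡ 142 (mod 163); 142·31 ≡ 1, so inverse 31.
N ≡ 34·11899·92 + 34·36349·29 + 161·16279·31 = 154308675.
154308675 mod 2653477 = 407009.

407009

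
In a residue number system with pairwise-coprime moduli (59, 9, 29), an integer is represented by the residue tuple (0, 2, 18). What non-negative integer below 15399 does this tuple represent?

4484

The moduli are pairwise coprime; N = 59·9·29 = 15399.
N/59 = 261; 261 ≡ 25 (mod 59); 25·26 ≡ 1, so inverse 26.
N/9 = 1711; 1711 ≡ 1 (mod 9), inverse 1.
N/29 = 531; 531 ≡ 9 (mod 29); 9·13 ≡ 1, so inverse 13.
x ≡ 0·261·26 + 2·1711·1 + 18·531·13 = 127676.
127676 mod 15399 = 4484.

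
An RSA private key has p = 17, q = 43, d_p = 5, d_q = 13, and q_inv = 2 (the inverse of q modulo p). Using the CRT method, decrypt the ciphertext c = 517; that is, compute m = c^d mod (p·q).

130

m₁ = c^(d_p) mod p: c ≡ 7 (mod 17), and 7^5 mod 17 = 11.
m₂ = c^(d_q) mod q: c ≡ 1 (mod 43), and 1^13 mod 43 = 1.
h = q_inv·(m₁ − m₂) mod p = 2·(11 − 1) mod 17 = 3.
m = m₂ + h·q = 1 + 3·43 = 130.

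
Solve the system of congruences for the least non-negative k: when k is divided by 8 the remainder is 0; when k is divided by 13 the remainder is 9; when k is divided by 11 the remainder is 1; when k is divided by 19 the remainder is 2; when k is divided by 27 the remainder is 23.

102488

The moduli are pairwise coprime; N = 8·13·11·19·27 = 586872.
N/8 = 73359; 73359 ≡ 7 (mod 8); 7·7 ≡ 1, so inverse 7.
N/13 = 45144; 45144 ≡ 8 (mod 13); 8·5 ≡ 1, so inverse 5.
N/11 = 53352; 53352 ≡ 2 (mod 11); 2·6 ≡ 1, so inverse 6.
N/19 = 30888; 30888 ≡ 13 (mod 19); 13·3 ≡ 1, so inverse 3.
N/27 = 21736; 21736 ≡ 1 (mod 27), inverse 1.
k ≡ 0·73359·7 + 9·45144·5 + 1·53352·6 + 2·30888·3 + 23·21736·1 = 3036848.
3036848 mod 586872 = 102488.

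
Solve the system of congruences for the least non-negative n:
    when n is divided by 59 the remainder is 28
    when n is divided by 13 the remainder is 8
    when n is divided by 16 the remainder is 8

The moduli are pairwise coprime; M = 59·13·16 = 12272.
M/59 = 208; 208 ≡ 31 (mod 59); 31·40 ≡ 1, so inverse 40.
M/13 = 944; 944 ≡ 8 (mod 13); 8·5 ≡ 1, so inverse 5.
M/16 = 767; 767 ≡ 15 (mod 16); 15·15 ≡ 1, so inverse 15.
n ≡ 28·208·40 + 8·944·5 + 8·767·15 = 362760.
362760 mod 12272 = 6872.

6872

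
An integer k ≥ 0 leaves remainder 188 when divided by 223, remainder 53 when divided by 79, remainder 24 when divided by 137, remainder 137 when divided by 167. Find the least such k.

295473404

From k ≡ 188 (mod 223) write k = 188 + 223t. Substituting into k ≡ 53 (mod 79) gives 223t ≡ 23 (mod 79), and since 65⁻¹ ≡ 62 (mod 79), t ≡ 4. Hence k ≡ 188 + 223·4 = 1080 (mod 17617).
From k ≡ 1080 (mod 17617) write k = 1080 + 17617t. Substituting into k ≡ 24 (mod 137) gives 17617t ≡ 40 (mod 137), and since 81⁻¹ ≡ 22 (mod 137), t ≡ 58. Hence k ≡ 1080 + 17617·58 = 1022866 (mod 2413529).
From k ≡ 1022866 (mod 2413529) write k = 1022866 + 2413529t. Substituting into k ≡ 137 (mod 167) gives 2413529t ≡ 146 (mod 167), and since 45⁻¹ ≡ 26 (mod 167), t ≡ 122. Hence k ≡ 1022866 + 2413529·122 = 295473404 (mod 403059343).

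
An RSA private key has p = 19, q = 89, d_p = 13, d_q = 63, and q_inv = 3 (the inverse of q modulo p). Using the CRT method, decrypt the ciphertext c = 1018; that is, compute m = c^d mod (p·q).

714

m₁ = c^(d_p) mod p: c ≡ 11 (mod 19), and 11^13 mod 19 = 11.
m₂ = c^(d_q) mod q: c ≡ 39 (mod 89), and 39^63 mod 89 = 2.
h = q_inv·(m₁ − m₂) mod p = 3·(11 − 2) mod 19 = 8.
m = m₂ + h·q = 2 + 8·89 = 714.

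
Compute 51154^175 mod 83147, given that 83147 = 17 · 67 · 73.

Mod 17: 51154 ≡ 1; by Fermat, exponent reduces to 175 mod 16 = 15; 1^15 ≡ 1 (mod 17).
Mod 67: 51154 ≡ 33; by Fermat, exponent reduces to 175 mod 66 = 43; 33^43 ≡ 60 (mod 67).
Mod 73: 51154 ≡ 54; by Fermat, exponent reduces to 175 mod 72 = 31; 54^31 ≡ 6 (mod 73).
Combine by CRT: x ≡ 1 (mod 17), x ≡ 60 (mod 67), x ≡ 6 (mod 73) ⇒ x ≡ 49573 (mod 83147).

49573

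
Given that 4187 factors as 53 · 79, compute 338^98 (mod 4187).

907

Mod 53: 338 ≡ 20; by Fermat, exponent reduces to 98 mod 52 = 46; 20^46 ≡ 6 (mod 53).
Mod 79: 338 ≡ 22; by Fermat, exponent reduces to 98 mod 78 = 20; 22^20 ≡ 38 (mod 79).
Combine by CRT: x ≡ 6 (mod 53), x ≡ 38 (mod 79) ⇒ x ≡ 907 (mod 4187).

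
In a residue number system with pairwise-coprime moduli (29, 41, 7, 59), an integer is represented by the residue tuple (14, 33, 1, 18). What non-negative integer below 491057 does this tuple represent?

292363

The moduli are pairwise coprime; N = 29·41·7·59 = 491057.
N/29 = 16933; 16933 ≡ 26 (mod 29); 26·19 ≡ 1, so inverse 19.
N/41 = 11977; 11977 ≡ 5 (mod 41); 5·33 ≡ 1, so inverse 33.
N/7 = 70151; 70151 ≡ 4 (mod 7); 4·2 ≡ 1, so inverse 2.
N/59 = 8323; 8323 ≡ 4 (mod 59); 4·15 ≡ 1, so inverse 15.
x ≡ 14·16933·19 + 33·11977·33 + 1·70151·2 + 18·8323·15 = 19934643.
19934643 mod 491057 = 292363.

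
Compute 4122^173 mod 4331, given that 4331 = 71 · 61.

3093

Mod 71: 4122 ≡ 4; by Fermat, exponent reduces to 173 mod 70 = 33; 4^33 ≡ 40 (mod 71).
Mod 61: 4122 ≡ 35; by Fermat, exponent reduces to 173 mod 60 = 53; 35^53 ≡ 43 (mod 61).
Combine by CRT: x ≡ 40 (mod 71), x ≡ 43 (mod 61) ⇒ x ≡ 3093 (mod 4331).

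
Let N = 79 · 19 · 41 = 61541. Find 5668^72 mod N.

28349

Mod 79: 5668 ≡ 59; 59^72 ≡ 67 (mod 79).
Mod 19: 5668 ≡ 6; since 18 | 72, by Fermat 6^72 ≡ 1 (mod 19).
Mod 41: 5668 ≡ 10; by Fermat, exponent reduces to 72 mod 40 = 32; 10^32 ≡ 18 (mod 41).
Combine by CRT: x ≡ 67 (mod 79), x ≡ 1 (mod 19), x ≡ 18 (mod 41) ⇒ x ≡ 28349 (mod 61541).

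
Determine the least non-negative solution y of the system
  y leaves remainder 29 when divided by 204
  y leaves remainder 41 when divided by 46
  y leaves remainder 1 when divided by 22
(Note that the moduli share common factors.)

13289

gcd(204, 46) = 2 and 2 | (41 − 29), so the pair is consistent; merging gives y ≡ 3905 (mod 4692), where 4692 = lcm(204, 46).
gcd(4692, 22) = 2 and 2 | (1 − 3905), so the pair is consistent; merging gives y ≡ 13289 (mod 51612), where 51612 = lcm(4692, 22).
The solution is unique modulo lcm(204, 46, 22) = 51612.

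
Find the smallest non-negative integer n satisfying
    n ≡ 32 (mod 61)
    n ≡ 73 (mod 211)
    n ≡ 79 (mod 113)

From n ≡ 32 (mod 61) write n = 32 + 61t. Substituting into n ≡ 73 (mod 211) gives 61t ≡ 41 (mod 211), and since 61⁻¹ ≡ 128 (mod 211), t ≡ 184. Hence n ≡ 32 + 61·184 = 11256 (mod 12871).
From n ≡ 11256 (mod 12871) write n = 11256 + 12871t. Substituting into n ≡ 79 (mod 113) gives 12871t ≡ 10 (mod 113), and since 102⁻¹ ≡ 41 (mod 113), t ≡ 71. Hence n ≡ 11256 + 12871·71 = 925097 (mod 1454423).

925097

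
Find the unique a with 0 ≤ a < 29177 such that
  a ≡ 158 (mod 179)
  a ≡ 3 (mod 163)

14836

From a ≡ 158 (mod 179) write a = 158 + 179t. Substituting into a ≡ 3 (mod 163) gives 179t ≡ 8 (mod 163), and since 16⁻¹ ≡ 51 (mod 163), t ≡ 82. Hence a ≡ 158 + 179·82 = 14836 (mod 29177).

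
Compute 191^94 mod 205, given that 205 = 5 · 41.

Mod 5: 191 ≡ 1; by Fermat, exponent reduces to 94 mod 4 = 2; 1^2 ≡ 1 (mod 5).
Mod 41: 191 ≡ 27; by Fermat, exponent reduces to 94 mod 40 = 14; 27^14 ≡ 9 (mod 41).
Combine by CRT: x ≡ 1 (mod 5), x ≡ 9 (mod 41) ⇒ x ≡ 91 (mod 205).

91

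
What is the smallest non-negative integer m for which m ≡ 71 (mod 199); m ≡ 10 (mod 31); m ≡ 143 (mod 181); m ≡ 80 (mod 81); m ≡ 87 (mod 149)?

From m ≡ 71 (mod 199) write m = 71 + 199t. Substituting into m ≡ 10 (mod 31) gives 199t ≡ 1 (mod 31), and since 13⁻¹ ≡ 12 (mod 31), t ≡ 12. Hence m ≡ 71 + 199·12 = 2459 (mod 6169).
From m ≡ 2459 (mod 6169) write m = 2459 + 6169t. Substituting into m ≡ 143 (mod 181) gives 6169t ≡ 37 (mod 181), and since 15⁻¹ ≡ 169 (mod 181), t ≡ 99. Hence m ≡ 2459 + 6169·99 = 613190 (mod 1116589).
From m ≡ 613190 (mod 1116589) write m = 613190 + 1116589t. Substituting into m ≡ 80 (mod 81) gives 1116589t ≡ 60 (mod 81), and since 4⁻¹ ≡ 61 (mod 81), t ≡ 15. Hence m ≡ 613190 + 1116589·15 = 17362025 (mod 90443709).
From m ≡ 17362025 (mod 90443709) write m = 17362025 + 90443709t. Substituting into m ≡ 87 (mod 149) gives 90443709t ≡ 138 (mod 149), and since 113⁻¹ ≡ 120 (mod 149), t ≡ 21. Hence m ≡ 17362025 + 90443709·21 = 1916679914 (mod 13476112641).

1916679914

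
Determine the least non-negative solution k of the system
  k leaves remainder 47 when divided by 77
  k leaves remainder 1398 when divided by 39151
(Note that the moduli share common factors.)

40549

gcd(77, 39151) = 7 and 7 | (1398 − 47), so the pair is consistent; merging gives k ≡ 40549 (mod 430661), where 430661 = lcm(77, 39151).
The solution is unique modulo lcm(77, 39151) = 430661.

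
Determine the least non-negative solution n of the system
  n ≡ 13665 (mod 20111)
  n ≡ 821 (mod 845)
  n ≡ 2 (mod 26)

33776

Combine the congruences pairwise.
gcd(20111, 845) = 169 and 169 | (821 − 13665), so the pair is consistent; merging gives n ≡ 33776 (mod 100555), where 100555 = lcm(20111, 845).
gcd(100555, 26) = 13 and 13 | (2 − 33776), so the pair is consistent; merging gives n ≡ 33776 (mod 201110), where 201110 = lcm(100555, 26).
The solution is unique modulo lcm(20111, 845, 26) = 201110.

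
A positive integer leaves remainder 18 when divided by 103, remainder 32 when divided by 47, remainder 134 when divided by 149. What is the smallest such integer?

490195

The moduli are pairwise coprime; M = 103·47·149 = 721309.
M/103 = 7003; 7003 ≡ 102 (mod 103); 102·102 ≡ 1, so inverse 102.
M/47 = 15347; 15347 ≡ 25 (mod 47); 25·32 ≡ 1, so inverse 32.
M/149 = 4841; 4841 ≡ 73 (mod 149); 73·49 ≡ 1, so inverse 49.
N ≡ 18·7003·102 + 32·15347·32 + 134·4841·49 = 60358842.
60358842 mod 721309 = 490195.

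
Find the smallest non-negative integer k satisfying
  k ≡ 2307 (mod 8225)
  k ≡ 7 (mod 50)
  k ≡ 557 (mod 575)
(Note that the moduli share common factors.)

gcd(8225, 50) = 25 and 25 | (7 − 2307), so the pair is consistent; merging gives k ≡ 2307 (mod 16450), where 16450 = lcm(8225, 50).
gcd(16450, 575) = 25 and 25 | (557 − 2307), so the pair is consistent; merging gives k ≡ 298407 (mod 378350), where 378350 = lcm(16450, 575).
The solution is unique modulo lcm(8225, 50, 575) = 378350.

298407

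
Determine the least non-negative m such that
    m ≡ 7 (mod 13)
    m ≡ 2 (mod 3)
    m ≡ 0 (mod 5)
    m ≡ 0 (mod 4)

The moduli are pairwise coprime; N = 13·3·5·4 = 780.
N/13 = 60; 60 ≡ 8 (mod 13); 8·5 ≡ 1, so inverse 5.
N/3 = 260; 260 ≡ 2 (mod 3); 2·2 ≡ 1, so inverse 2.
N/5 = 156; 156 ≡ 1 (mod 5), inverse 1.
N/4 = 195; 195 ≡ 3 (mod 4); 3·3 ≡ 1, so inverse 3.
m ≡ 7·60·5 + 2·260·2 + 0·156·1 + 0·195·3 = 3140.
3140 mod 780 = 20.

20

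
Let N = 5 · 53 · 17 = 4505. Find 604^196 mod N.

Mod 5: 604 ≡ 4; since 4 | 196, by Fermat 4^196 ≡ 1 (mod 5).
Mod 53: 604 ≡ 21; by Fermat, exponent reduces to 196 mod 52 = 40; 21^40 ≡ 47 (mod 53).
Mod 17: 604 ≡ 9; by Fermat, exponent reduces to 196 mod 16 = 4; 9^4 ≡ 16 (mod 17).
Combine by CRT: x ≡ 1 (mod 5), x ≡ 47 (mod 53), x ≡ 16 (mod 17) ⇒ x ≡ 4181 (mod 4505).

4181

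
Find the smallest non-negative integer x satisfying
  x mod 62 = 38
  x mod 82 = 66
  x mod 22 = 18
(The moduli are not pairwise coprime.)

gcd(62, 82) = 2 and 2 | (66 − 38), so the pair is consistent; merging gives x ≡ 968 (mod 2542), where 2542 = lcm(62, 82).
gcd(2542, 22) = 2 and 2 | (18 − 968), so the pair is consistent; merging gives x ≡ 18762 (mod 27962), where 27962 = lcm(2542, 22).
The solution is unique modulo lcm(62, 82, 22) = 27962.

18762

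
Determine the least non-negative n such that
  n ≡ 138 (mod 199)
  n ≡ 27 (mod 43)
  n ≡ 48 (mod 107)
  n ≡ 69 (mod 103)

The moduli are pairwise coprime; M = 199·43·107·103 = 94306697.
M/199 = 473903; 473903 ≡ 84 (mod 199); 84·154 ≡ 1, so inverse 154.
M/43 = 2193179; 2193179 ≡ 7 (mod 43); 7·37 ≡ 1, so inverse 37.
M/107 = 881371; 881371 ≡ 12 (mod 107); 12·9 ≡ 1, so inverse 9.
M/103 = 915599; 915599 ≡ 32 (mod 103); 32·29 ≡ 1, so inverse 29.
n ≡ 138·473903·154 + 27·2193179·37 + 48·881371·9 + 69·915599·29 = 14475238248.
14475238248 mod 94306697 = 46313607.

46313607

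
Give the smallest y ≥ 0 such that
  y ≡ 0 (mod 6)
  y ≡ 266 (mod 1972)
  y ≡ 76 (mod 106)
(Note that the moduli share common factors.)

108726

gcd(6, 1972) = 2 and 2 | (266 − 0), so the pair is consistent; merging gives y ≡ 2238 (mod 5916), where 5916 = lcm(6, 1972).
gcd(5916, 106) = 2 and 2 | (76 − 2238), so the pair is consistent; merging gives y ≡ 108726 (mod 313548), where 313548 = lcm(5916, 106).
The solution is unique modulo lcm(6, 1972, 106) = 313548.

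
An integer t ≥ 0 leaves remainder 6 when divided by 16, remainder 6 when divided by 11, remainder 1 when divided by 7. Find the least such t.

358

The moduli are pairwise coprime; N = 16·11·7 = 1232.
N/16 = 77; 77 ≡ 13 (mod 16); 13·5 ≡ 1, so inverse 5.
N/11 = 112; 112 ≡ 2 (mod 11); 2·6 ≡ 1, so inverse 6.
N/7 = 176; 176 ≡ 1 (mod 7), inverse 1.
t ≡ 6·77·5 + 6·112·6 + 1·176·1 = 6518.
6518 mod 1232 = 358.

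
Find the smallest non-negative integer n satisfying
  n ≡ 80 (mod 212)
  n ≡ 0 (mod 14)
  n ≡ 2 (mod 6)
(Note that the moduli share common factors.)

1988

gcd(212, 14) = 2 and 2 | (0 − 80), so the pair is consistent; merging gives n ≡ 504 (mod 1484), where 1484 = lcm(212, 14).
gcd(1484, 6) = 2 and 2 | (2 − 504), so the pair is consistent; merging gives n ≡ 1988 (mod 4452), where 4452 = lcm(1484, 6).
The solution is unique modulo lcm(212, 14, 6) = 4452.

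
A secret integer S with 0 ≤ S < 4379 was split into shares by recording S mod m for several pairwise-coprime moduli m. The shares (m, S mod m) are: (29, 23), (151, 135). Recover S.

From S ≡ 23 (mod 29) write S = 23 + 29t. Substituting into S ≡ 135 (mod 151) gives 29t ≡ 112 (mod 151), and since 29⁻¹ ≡ 125 (mod 151), t ≡ 108. Hence S ≡ 23 + 29·108 = 3155 (mod 4379).

3155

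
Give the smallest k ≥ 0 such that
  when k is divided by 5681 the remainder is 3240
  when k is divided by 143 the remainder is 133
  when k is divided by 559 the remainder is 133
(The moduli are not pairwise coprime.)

1309870

gcd(5681, 143) = 13 and 13 | (133 − 3240), so the pair is consistent; merging gives k ≡ 60050 (mod 62491), where 62491 = lcm(5681, 143).
gcd(62491, 559) = 13 and 13 | (133 − 60050), so the pair is consistent; merging gives k ≡ 1309870 (mod 2687113), where 2687113 = lcm(62491, 559).
The solution is unique modulo lcm(5681, 143, 559) = 2687113.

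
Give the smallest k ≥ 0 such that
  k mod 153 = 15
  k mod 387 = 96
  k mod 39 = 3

52341

gcd(153, 387) = 9 and 9 | (96 − 15), so the pair is consistent; merging gives k ≡ 6288 (mod 6579), where 6579 = lcm(153, 387).
gcd(6579, 39) = 3 and 3 | (3 − 6288), so the pair is consistent; merging gives k ≡ 52341 (mod 85527), where 85527 = lcm(6579, 39).
The solution is unique modulo lcm(153, 387, 39) = 85527.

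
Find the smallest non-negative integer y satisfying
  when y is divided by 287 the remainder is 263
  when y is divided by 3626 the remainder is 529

gcd(287, 3626) = 7 and 7 | (529 − 263), so the pair is consistent; merging gives y ≡ 29537 (mod 148666), where 148666 = lcm(287, 3626).
The solution is unique modulo lcm(287, 3626) = 148666.

29537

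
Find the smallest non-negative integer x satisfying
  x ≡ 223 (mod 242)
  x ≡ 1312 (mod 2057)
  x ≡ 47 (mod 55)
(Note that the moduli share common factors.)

11597

Combine the congruences pairwise.
gcd(242, 2057) = 121 and 121 | (1312 − 223), so the pair is consistent; merging gives x ≡ 3369 (mod 4114), where 4114 = lcm(242, 2057).
gcd(4114, 55) = 11 and 11 | (47 − 3369), so the pair is consistent; merging gives x ≡ 11597 (mod 20570), where 20570 = lcm(4114, 55).
The solution is unique modulo lcm(242, 2057, 55) = 20570.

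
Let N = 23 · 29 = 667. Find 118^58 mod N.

Mod 23: 118 ≡ 3; by Fermat, exponent reduces to 58 mod 22 = 14; 3^14 ≡ 4 (mod 23).
Mod 29: 118 ≡ 2; by Fermat, exponent reduces to 58 mod 28 = 2; 2^2 ≡ 4 (mod 29).
Combine by CRT: x ≡ 4 (mod 23), x ≡ 4 (mod 29) ⇒ x ≡ 4 (mod 667).

4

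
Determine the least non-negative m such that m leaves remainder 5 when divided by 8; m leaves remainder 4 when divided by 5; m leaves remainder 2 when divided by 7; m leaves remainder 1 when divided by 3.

From m ≡ 5 (mod 8) write m = 5 + 8t. Substituting into m ≡ 4 (mod 5) gives 8t ≡ 4 (mod 5), and since 3⁻¹ ≡ 2 (mod 5), t ≡ 3. Hence m ≡ 5 + 8·3 = 29 (mod 40).
From m ≡ 29 (mod 40) write m = 29 + 40t. Substituting into m ≡ 2 (mod 7) gives 40t ≡ 1 (mod 7), and since 5⁻¹ ≡ 3 (mod 7), t ≡ 3. Hence m ≡ 29 + 40·3 = 149 (mod 280).
From m ≡ 149 (mod 280) write m = 149 + 280t. Substituting into m ≡ 1 (mod 3) gives 280t ≡ 2 (mod 3), and since 1⁻¹ ≡ 1 (mod 3), t ≡ 2. Hence m ≡ 149 + 280·2 = 709 (mod 840).

709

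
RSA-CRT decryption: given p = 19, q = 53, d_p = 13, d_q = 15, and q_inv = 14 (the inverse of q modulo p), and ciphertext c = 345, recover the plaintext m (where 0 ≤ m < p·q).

337

m₁ = c^(d_p) mod p: c ≡ 3 (mod 19), and 3^13 mod 19 = 14.
m₂ = c^(d_q) mod q: c ≡ 27 (mod 53), and 27^15 mod 53 = 19.
h = q_inv·(m₁ − m₂) mod p = 14·(14 − 19) mod 19 = 6.
m = m₂ + h·q = 19 + 6·53 = 337.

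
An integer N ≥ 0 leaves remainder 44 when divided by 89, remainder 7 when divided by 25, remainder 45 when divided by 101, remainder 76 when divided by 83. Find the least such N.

The moduli are pairwise coprime; M = 89·25·101·83 = 18652175.
M/89 = 209575; 209575 ≡ 69 (mod 89); 69·40 ≡ 1, so inverse 40.
M/25 = 746087; 746087 ≡ 12 (mod 25); 12·23 ≡ 1, so inverse 23.
M/101 = 184675; 184675 ≡ 47 (mod 101); 47·43 ≡ 1, so inverse 43.
M/83 = 224725; 224725 ≡ 44 (mod 83); 44·17 ≡ 1, so inverse 17.
N ≡ 44·209575·40 + 7·746087·23 + 45·184675·43 + 76·224725·17 = 1136662832.
1136662832 mod 18652175 = 17532332.

17532332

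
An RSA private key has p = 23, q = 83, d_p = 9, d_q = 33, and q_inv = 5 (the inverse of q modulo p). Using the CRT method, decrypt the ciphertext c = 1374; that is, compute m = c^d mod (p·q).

1893

m₁ = c^(d_p) mod p: c ≡ 17 (mod 23), and 17^9 mod 23 = 7.
m₂ = c^(d_q) mod q: c ≡ 46 (mod 83), and 46^33 mod 83 = 67.
h = q_inv·(m₁ − m₂) mod p = 5·(7 − 67) mod 23 = 22.
m = m₂ + h·q = 67 + 22·83 = 1893.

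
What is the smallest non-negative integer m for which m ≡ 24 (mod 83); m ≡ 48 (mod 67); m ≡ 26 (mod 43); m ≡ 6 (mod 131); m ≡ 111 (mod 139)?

4202478434

The moduli are pairwise coprime; N = 83·67·43·131·139 = 4354190707.
N/83 = 52460129; 52460129 ≡ 62 (mod 83); 62·79 ≡ 1, so inverse 79.
N/67 = 64987921; 64987921 ≡ 65 (mod 67); 65·33 ≡ 1, so inverse 33.
N/43 = 101260249; 101260249 ≡ 22 (mod 43); 22·2 ≡ 1, so inverse 2.
N/131 = 33238097; 33238097 ≡ 122 (mod 131); 122·29 ≡ 1, so inverse 29.
N/139 = 31325113; 31325113 ≡ 73 (mod 139); 73·40 ≡ 1, so inverse 40.
m ≡ 24·52460129·79 + 48·64987921·33 + 26·101260249·2 + 6·33238097·29 + 111·31325113·40 = 352537734994.
352537734994 mod 4354190707 = 4202478434.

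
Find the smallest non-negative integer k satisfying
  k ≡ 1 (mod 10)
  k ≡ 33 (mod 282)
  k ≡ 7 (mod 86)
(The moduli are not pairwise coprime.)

gcd(10, 282) = 2 and 2 | (33 − 1), so the pair is consistent; merging gives k ≡ 1161 (mod 1410), where 1410 = lcm(10, 282).
gcd(1410, 86) = 2 and 2 | (7 − 1161), so the pair is consistent; merging gives k ≡ 6801 (mod 60630), where 60630 = lcm(1410, 86).
The solution is unique modulo lcm(10, 282, 86) = 60630.

6801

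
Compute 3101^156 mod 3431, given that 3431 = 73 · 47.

Mod 73: 3101 ≡ 35; by Fermat, exponent reduces to 156 mod 72 = 12; 35^12 ≡ 64 (mod 73).
Mod 47: 3101 ≡ 46; by Fermat, exponent reduces to 156 mod 46 = 18; 46^18 ≡ 1 (mod 47).
Combine by CRT: x ≡ 64 (mod 73), x ≡ 1 (mod 47) ⇒ x ≡ 283 (mod 3431).

283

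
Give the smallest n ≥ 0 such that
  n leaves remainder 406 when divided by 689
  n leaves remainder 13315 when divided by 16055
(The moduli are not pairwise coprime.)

559185

gcd(689, 16055) = 13 and 13 | (13315 − 406), so the pair is consistent; merging gives n ≡ 559185 (mod 850915), where 850915 = lcm(689, 16055).
The solution is unique modulo lcm(689, 16055) = 850915.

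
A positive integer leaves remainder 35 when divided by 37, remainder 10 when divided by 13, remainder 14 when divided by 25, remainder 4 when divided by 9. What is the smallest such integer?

22864

Combine the congruences pairwise.
From x ≡ 35 (mod 37) write x = 35 + 37t. Substituting into x ≡ 10 (mod 13) gives 37t ≡ 1 (mod 13), and since 11⁻¹ ≡ 6 (mod 13), t ≡ 6. Hence x ≡ 35 + 37·6 = 257 (mod 481).
From x ≡ 257 (mod 481) write x = 257 + 481t. Substituting into x ≡ 14 (mod 25) gives 481t ≡ 7 (mod 25), and since 6⁻¹ ≡ 21 (mod 25), t ≡ 22. Hence x ≡ 257 + 481·22 = 10839 (mod 12025).
From x ≡ 10839 (mod 12025) write x = 10839 + 12025t. Substituting into x ≡ 4 (mod 9) gives 12025t ≡ 1 (mod 9), and since 1⁻¹ ≡ 1 (mod 9), t ≡ 1. Hence x ≡ 10839 + 12025·1 = 22864 (mod 108225).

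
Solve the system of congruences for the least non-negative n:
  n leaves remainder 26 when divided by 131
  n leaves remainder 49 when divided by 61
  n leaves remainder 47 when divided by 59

230324

Combine the congruences pairwise.
From n ≡ 26 (mod 131) write n = 26 + 131t. Substituting into n ≡ 49 (mod 61) gives 131t ≡ 23 (mod 61), and since 9⁻¹ ≡ 34 (mod 61), t ≡ 50. Hence n ≡ 26 + 131·50 = 6576 (mod 7991).
From n ≡ 6576 (mod 7991) write n = 6576 + 7991t. Substituting into n ≡ 47 (mod 59) gives 7991t ≡ 20 (mod 59), and since 26⁻¹ ≡ 25 (mod 59), t ≡ 28. Hence n ≡ 6576 + 7991·28 = 230324 (mod 471469).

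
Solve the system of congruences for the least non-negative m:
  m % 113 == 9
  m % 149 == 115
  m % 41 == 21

612356

The moduli are pairwise coprime; N = 113·149·41 = 690317.
N/113 = 6109; 6109 ≡ 7 (mod 113); 7·97 ≡ 1, so inverse 97.
N/149 = 4633; 4633 ≡ 14 (mod 149); 14·32 ≡ 1, so inverse 32.
N/41 = 16837; 16837 ≡ 27 (mod 41); 27·38 ≡ 1, so inverse 38.
m ≡ 9·6109·97 + 115·4633·32 + 21·16837·38 = 35818523.
35818523 mod 690317 = 612356.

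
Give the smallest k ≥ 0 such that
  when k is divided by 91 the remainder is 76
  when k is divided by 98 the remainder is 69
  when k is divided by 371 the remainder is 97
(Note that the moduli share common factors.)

23099

gcd(91, 98) = 7 and 7 | (69 − 76), so the pair is consistent; merging gives k ≡ 167 (mod 1274), where 1274 = lcm(91, 98).
gcd(1274, 371) = 7 and 7 | (97 − 167), so the pair is consistent; merging gives k ≡ 23099 (mod 67522), where 67522 = lcm(1274, 371).
The solution is unique modulo lcm(91, 98, 371) = 67522.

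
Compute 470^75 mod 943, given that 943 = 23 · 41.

940

Mod 23: 470 ≡ 10; by Fermat, exponent reduces to 75 mod 22 = 9; 10^9 ≡ 20 (mod 23).
Mod 41: 470 ≡ 19; by Fermat, exponent reduces to 75 mod 40 = 35; 19^35 ≡ 38 (mod 41).
Combine by CRT: x ≡ 20 (mod 23), x ≡ 38 (mod 41) ⇒ x ≡ 940 (mod 943).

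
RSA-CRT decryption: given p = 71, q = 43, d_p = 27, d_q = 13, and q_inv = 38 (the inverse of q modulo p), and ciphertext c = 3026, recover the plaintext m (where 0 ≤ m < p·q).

637

m₁ = c^(d_p) mod p: c ≡ 44 (mod 71), and 44^27 mod 71 = 69.
m₂ = c^(d_q) mod q: c ≡ 16 (mod 43), and 16^13 mod 43 = 35.
h = q_inv·(m₁ − m₂) mod p = 38·(69 − 35) mod 71 = 14.
m = m₂ + h·q = 35 + 14·43 = 637.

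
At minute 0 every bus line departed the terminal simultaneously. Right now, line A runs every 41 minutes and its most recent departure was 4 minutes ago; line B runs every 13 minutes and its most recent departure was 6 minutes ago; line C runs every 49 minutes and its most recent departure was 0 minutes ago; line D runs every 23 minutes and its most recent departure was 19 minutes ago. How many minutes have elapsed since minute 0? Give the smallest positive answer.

382739

The moduli are pairwise coprime; N = 41·13·49·23 = 600691.
N/41 = 14651; 14651 ≡ 14 (mod 41); 14·3 ≡ 1, so inverse 3.
N/13 = 46207; 46207 ≡ 5 (mod 13); 5·8 ≡ 1, so inverse 8.
N/49 = 12259; 12259 ≡ 9 (mod 49); 9·11 ≡ 1, so inverse 11.
N/23 = 26117; 26117 ≡ 12 (mod 23); 12·2 ≡ 1, so inverse 2.
t ≡ 4·14651·3 + 6·46207·8 + 0·12259·11 + 19·26117·2 = 3386194.
3386194 mod 600691 = 382739.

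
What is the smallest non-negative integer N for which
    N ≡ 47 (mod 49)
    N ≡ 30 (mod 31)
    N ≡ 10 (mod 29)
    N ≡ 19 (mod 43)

947266

Combine the congruences pairwise.
From N ≡ 47 (mod 49) write N = 47 + 49t. Substituting into N ≡ 30 (mod 31) gives 49t ≡ 14 (mod 31), and since 18⁻¹ ≡ 19 (mod 31), t ≡ 18. Hence N ≡ 47 + 49·18 = 929 (mod 1519).
From N ≡ 929 (mod 1519) write N = 929 + 1519t. Substituting into N ≡ 10 (mod 29) gives 1519t ≡ 9 (mod 29), and since 11⁻¹ ≡ 8 (mod 29), t ≡ 14. Hence N ≡ 929 + 1519·14 = 22195 (mod 44051).
From N ≡ 22195 (mod 44051) write N = 22195 + 44051t. Substituting into N ≡ 19 (mod 43) gives 44051t ≡ 12 (mod 43), and since 19⁻¹ ≡ 34 (mod 43), t ≡ 21. Hence N ≡ 22195 + 44051·21 = 947266 (mod 1894193).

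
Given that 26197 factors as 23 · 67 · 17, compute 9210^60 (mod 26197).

Mod 23: 9210 ≡ 10; by Fermat, exponent reduces to 60 mod 22 = 16; 10^16 ≡ 4 (mod 23).
Mod 67: 9210 ≡ 31; 31^60 ≡ 62 (mod 67).
Mod 17: 9210 ≡ 13; by Fermat, exponent reduces to 60 mod 16 = 12; 13^12 ≡ 1 (mod 17).
Combine by CRT: x ≡ 4 (mod 23), x ≡ 62 (mod 67), x ≡ 1 (mod 17) ⇒ x ≡ 18956 (mod 26197).

18956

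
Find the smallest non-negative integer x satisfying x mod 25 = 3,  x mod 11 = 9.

53

Combine the congruences pairwise.
From x ≡ 3 (mod 25) write x = 3 + 25t. Substituting into x ≡ 9 (mod 11) gives 25t ≡ 6 (mod 11), and since 3⁻¹ ≡ 4 (mod 11), t ≡ 2. Hence x ≡ 3 + 25·2 = 53 (mod 275).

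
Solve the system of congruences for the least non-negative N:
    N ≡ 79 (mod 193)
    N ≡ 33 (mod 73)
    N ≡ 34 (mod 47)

The moduli are pairwise coprime; M = 193·73·47 = 662183.
M/193 = 3431; 3431 ≡ 150 (mod 193); 150·184 ≡ 1, so inverse 184.
M/73 = 9071; 9071 ≡ 19 (mod 73); 19·50 ≡ 1, so inverse 50.
M/47 = 14089; 14089 ≡ 36 (mod 47); 36·17 ≡ 1, so inverse 17.
N ≡ 79·3431·184 + 33·9071·50 + 34·14089·17 = 72983608.
72983608 mod 662183 = 143478.

143478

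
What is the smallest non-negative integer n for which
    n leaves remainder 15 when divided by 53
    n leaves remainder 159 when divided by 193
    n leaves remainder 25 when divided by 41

153980

From n ≡ 15 (mod 53) write n = 15 + 53t. Substituting into n ≡ 159 (mod 193) gives 53t ≡ 144 (mod 193), and since 53⁻¹ ≡ 51 (mod 193), t ≡ 10. Hence n ≡ 15 + 53·10 = 545 (mod 10229).
From n ≡ 545 (mod 10229) write n = 545 + 10229t. Substituting into n ≡ 25 (mod 41) gives 10229t ≡ 13 (mod 41), and since 20⁻¹ ≡ 39 (mod 41), t ≡ 15. Hence n ≡ 545 + 10229·15 = 153980 (mod 419389).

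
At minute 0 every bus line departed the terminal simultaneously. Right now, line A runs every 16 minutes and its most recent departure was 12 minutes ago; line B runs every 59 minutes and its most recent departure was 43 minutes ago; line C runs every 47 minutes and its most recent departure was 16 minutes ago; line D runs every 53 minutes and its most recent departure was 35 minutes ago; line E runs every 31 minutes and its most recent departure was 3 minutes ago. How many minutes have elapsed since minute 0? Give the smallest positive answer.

The moduli are pairwise coprime; N = 16·59·47·53·31 = 72896624.
N/16 = 4556039; 4556039 ≡ 7 (mod 16); 7·7 ≡ 1, so inverse 7.
N/59 = 1235536; 1235536 ≡ 17 (mod 59); 17·7 ≡ 1, so inverse 7.
N/47 = 1550992; 1550992 ≡ 39 (mod 47); 39·41 ≡ 1, so inverse 41.
N/53 = 1375408; 1375408 ≡ 5 (mod 53); 5·32 ≡ 1, so inverse 32.
N/31 = 2351504; 2351504 ≡ 30 (mod 31); 30·30 ≡ 1, so inverse 30.
t ≡ 12·4556039·7 + 43·1235536·7 + 16·1550992·41 + 35·1375408·32 + 3·2351504·30 = 3524146684.
3524146684 mod 72896624 = 25108732.

25108732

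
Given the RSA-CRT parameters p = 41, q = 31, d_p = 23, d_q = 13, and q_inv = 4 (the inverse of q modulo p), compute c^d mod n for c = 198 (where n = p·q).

1040

m₁ = c^(d_p) mod p: c ≡ 34 (mod 41), and 34^23 mod 41 = 15.
m₂ = c^(d_q) mod q: c ≡ 12 (mod 31), and 12^13 mod 31 = 17.
h = q_inv·(m₁ − m₂) mod p = 4·(15 − 17) mod 41 = 33.
m = m₂ + h·q = 17 + 33·31 = 1040.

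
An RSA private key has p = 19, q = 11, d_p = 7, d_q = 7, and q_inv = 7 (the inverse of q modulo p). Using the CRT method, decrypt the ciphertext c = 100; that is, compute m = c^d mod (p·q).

111

m₁ = c^(d_p) mod p: c ≡ 5 (mod 19), and 5^7 mod 19 = 16.
m₂ = c^(d_q) mod q: c ≡ 1 (mod 11), and 1^7 mod 11 = 1.
h = q_inv·(m₁ − m₂) mod p = 7·(16 − 1) mod 19 = 10.
m = m₂ + h·q = 1 + 10·11 = 111.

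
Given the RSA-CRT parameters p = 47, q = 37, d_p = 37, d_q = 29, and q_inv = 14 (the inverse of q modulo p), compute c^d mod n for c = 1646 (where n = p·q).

m₁ = c^(d_p) mod p: c ≡ 1 (mod 47), and 1^37 mod 47 = 1.
m₂ = c^(d_q) mod q: c ≡ 18 (mod 37), and 18^29 mod 37 = 20.
h = q_inv·(m₁ − m₂) mod p = 14·(1 − 20) mod 47 = 16.
m = m₂ + h·q = 20 + 16·37 = 612.

612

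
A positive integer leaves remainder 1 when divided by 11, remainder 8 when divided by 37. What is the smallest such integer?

45

Combine the congruences pairwise.
From k ≡ 1 (mod 11) write k = 1 + 11t. Substituting into k ≡ 8 (mod 37) gives 11t ≡ 7 (mod 37), and since 11⁻¹ ≡ 27 (mod 37), t ≡ 4. Hence k ≡ 1 + 11·4 = 45 (mod 407).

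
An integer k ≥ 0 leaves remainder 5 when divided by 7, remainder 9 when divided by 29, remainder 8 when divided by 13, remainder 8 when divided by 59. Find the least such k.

140369

From k ≡ 5 (mod 7) write k = 5 + 7t. Substituting into k ≡ 9 (mod 29) gives 7t ≡ 4 (mod 29), and since 7⁻¹ ≡ 25 (mod 29), t ≡ 13. Hence k ≡ 5 + 7·13 = 96 (mod 203).
From k ≡ 96 (mod 203) write k = 96 + 203t. Substituting into k ≡ 8 (mod 13) gives 203t ≡ 3 (mod 13), and since 8⁻¹ ≡ 5 (mod 13), t ≡ 2. Hence k ≡ 96 + 203·2 = 502 (mod 2639).
From k ≡ 502 (mod 2639) write k = 502 + 2639t. Substituting into k ≡ 8 (mod 59) gives 2639t ≡ 37 (mod 59), and since 43⁻¹ ≡ 11 (mod 59), t ≡ 53. Hence k ≡ 502 + 2639·53 = 140369 (mod 155701).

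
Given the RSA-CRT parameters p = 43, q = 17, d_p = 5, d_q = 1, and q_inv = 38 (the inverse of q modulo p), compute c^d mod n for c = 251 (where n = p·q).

m₁ = c^(d_p) mod p: c ≡ 36 (mod 43), and 36^5 mod 43 = 6.
m₂ = c^(d_q) mod q: c ≡ 13 (mod 17), and 13^1 mod 17 = 13.
h = q_inv·(m₁ − m₂) mod p = 38·(6 − 13) mod 43 = 35.
m = m₂ + h·q = 13 + 35·17 = 608.

608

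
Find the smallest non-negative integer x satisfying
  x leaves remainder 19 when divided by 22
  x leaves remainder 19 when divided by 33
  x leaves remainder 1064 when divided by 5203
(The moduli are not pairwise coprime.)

27079

Combine the congruences pairwise.
gcd(22, 33) = 11 and 11 | (19 − 19), so the pair is consistent; merging gives x ≡ 19 (mod 66), where 66 = lcm(22, 33).
gcd(66, 5203) = 11 and 11 | (1064 − 19), so the pair is consistent; merging gives x ≡ 27079 (mod 31218), where 31218 = lcm(66, 5203).
The solution is unique modulo lcm(22, 33, 5203) = 31218.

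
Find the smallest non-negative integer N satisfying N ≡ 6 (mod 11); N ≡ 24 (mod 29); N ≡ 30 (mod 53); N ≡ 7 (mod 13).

The moduli are pairwise coprime; M = 11·29·53·13 = 219791.
M/11 = 19981; 19981 ≡ 5 (mod 11); 5·9 ≡ 1, so inverse 9.
M/29 = 7579; 7579 ≡ 10 (mod 29); 10·3 ≡ 1, so inverse 3.
M/53 = 4147; 4147 ≡ 13 (mod 53); 13·49 ≡ 1, so inverse 49.
M/13 = 16907; 16907 ≡ 7 (mod 13); 7·2 ≡ 1, so inverse 2.
N ≡ 6·19981·9 + 24·7579·3 + 30·4147·49 + 7·16907·2 = 7957450.
7957450 mod 219791 = 44974.

44974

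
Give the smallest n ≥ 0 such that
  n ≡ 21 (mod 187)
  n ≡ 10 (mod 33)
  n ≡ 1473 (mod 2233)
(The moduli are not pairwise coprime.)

Combine the congruences pairwise.
gcd(187, 33) = 11 and 11 | (10 − 21), so the pair is consistent; merging gives n ≡ 208 (mod 561), where 561 = lcm(187, 33).
gcd(561, 2233) = 11 and 11 | (1473 − 208), so the pair is consistent; merging gives n ≡ 30502 (mod 113883), where 113883 = lcm(561, 2233).
The solution is unique modulo lcm(187, 33, 2233) = 113883.

30502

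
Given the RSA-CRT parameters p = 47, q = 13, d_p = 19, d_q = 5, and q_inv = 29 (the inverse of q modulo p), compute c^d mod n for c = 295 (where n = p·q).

445

m₁ = c^(d_p) mod p: c ≡ 13 (mod 47), and 13^19 mod 47 = 22.
m₂ = c^(d_q) mod q: c ≡ 9 (mod 13), and 9^5 mod 13 = 3.
h = q_inv·(m₁ − m₂) mod p = 29·(22 − 3) mod 47 = 34.
m = m₂ + h·q = 3 + 34·13 = 445.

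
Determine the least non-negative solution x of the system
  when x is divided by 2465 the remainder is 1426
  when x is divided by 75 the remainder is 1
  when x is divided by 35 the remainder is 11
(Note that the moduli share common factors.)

gcd(2465, 75) = 5 and 5 | (1 − 1426), so the pair is consistent; merging gives x ≡ 1426 (mod 36975), where 36975 = lcm(2465, 75).
gcd(36975, 35) = 5 and 5 | (11 − 1426), so the pair is consistent; merging gives x ≡ 223276 (mod 258825), where 258825 = lcm(36975, 35).
The solution is unique modulo lcm(2465, 75, 35) = 258825.

223276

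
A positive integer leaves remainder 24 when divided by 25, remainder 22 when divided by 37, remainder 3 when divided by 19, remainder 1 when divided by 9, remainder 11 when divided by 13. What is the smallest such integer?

586324

The moduli are pairwise coprime; N = 25·37·19·9·13 = 2056275.
N/25 = 82251; 82251 ≡ 1 (mod 25), inverse 1.
N/37 = 55575; 55575 ≡ 1 (mod 37), inverse 1.
N/19 = 108225; 108225 ≡ 1 (mod 19), inverse 1.
N/9 = 228475; 228475 ≡ 1 (mod 9), inverse 1.
N/13 = 158175; 158175 ≡ 4 (mod 13); 4·10 ≡ 1, so inverse 10.
k ≡ 24·82251·1 + 22·55575·1 + 3·108225·1 + 1·228475·1 + 11·158175·10 = 21149074.
21149074 mod 2056275 = 586324.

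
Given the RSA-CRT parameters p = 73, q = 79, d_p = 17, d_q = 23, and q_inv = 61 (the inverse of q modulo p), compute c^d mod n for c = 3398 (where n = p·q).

4346

m₁ = c^(d_p) mod p: c ≡ 40 (mod 73), and 40^17 mod 73 = 39.
m₂ = c^(d_q) mod q: c ≡ 1 (mod 79), and 1^23 mod 79 = 1.
h = q_inv·(m₁ − m₂) mod p = 61·(39 − 1) mod 73 = 55.
m = m₂ + h·q = 1 + 55·79 = 4346.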